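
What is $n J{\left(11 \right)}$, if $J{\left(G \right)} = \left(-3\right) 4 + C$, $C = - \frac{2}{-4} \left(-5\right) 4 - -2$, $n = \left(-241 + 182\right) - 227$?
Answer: $5720$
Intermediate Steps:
$n = -286$ ($n = -59 - 227 = -286$)
$C = -8$ ($C = \left(-2\right) \left(- \frac{1}{4}\right) \left(-5\right) 4 + 2 = \frac{1}{2} \left(-5\right) 4 + 2 = \left(- \frac{5}{2}\right) 4 + 2 = -10 + 2 = -8$)
$J{\left(G \right)} = -20$ ($J{\left(G \right)} = \left(-3\right) 4 - 8 = -12 - 8 = -20$)
$n J{\left(11 \right)} = \left(-286\right) \left(-20\right) = 5720$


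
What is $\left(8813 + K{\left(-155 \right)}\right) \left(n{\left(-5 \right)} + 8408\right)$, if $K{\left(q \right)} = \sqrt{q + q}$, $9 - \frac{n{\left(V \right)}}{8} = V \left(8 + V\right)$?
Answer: $75791800 + 8600 i \sqrt{310} \approx 7.5792 \cdot 10^{7} + 1.5142 \cdot 10^{5} i$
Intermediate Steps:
$n{\left(V \right)} = 72 - 8 V \left(8 + V\right)$
$K{\left(q \right)} = \sqrt{2} \sqrt{q}$ ($K{\left(q \right)} = \sqrt{2 q} = \sqrt{2} \sqrt{q}$)
$\left(8813 + K{\left(-155 \right)}\right) \left(n{\left(-5 \right)} + 8408\right) = \left(8813 + \sqrt{2} \sqrt{-155}\right) \left(\left(72 - -320 - 8 \left(-5\right)^{2}\right) + 8408\right) = \left(8813 + \sqrt{2} i \sqrt{155}\right) \left(\left(72 + 320 - 200\right) + 8408\right) = \left(8813 + i \sqrt{310}\right) \left(\left(72 + 320 - 200\right) + 8408\right) = \left(8813 + i \sqrt{310}\right) \left(192 + 8408\right) = \left(8813 + i \sqrt{310}\right) 8600 = 75791800 + 8600 i \sqrt{310}$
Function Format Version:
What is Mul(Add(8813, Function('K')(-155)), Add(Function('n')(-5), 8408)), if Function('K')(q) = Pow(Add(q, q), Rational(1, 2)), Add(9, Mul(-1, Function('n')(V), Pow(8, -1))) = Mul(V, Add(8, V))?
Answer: Add(75791800, Mul(8600, I, Pow(310, Rational(1, 2)))) ≈ Add(7.5792e+7, Mul(1.5142e+5, I))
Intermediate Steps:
Function('n')(V) = Add(72, Mul(-8, V, Add(8, V))) (Function('n')(V) = Add(72, Mul(-8, Mul(V, Add(8, V)))) = Add(72, Mul(-8, V, Add(8, V))))
Function('K')(q) = Mul(Pow(2, Rational(1, 2)), Pow(q, Rational(1, 2))) (Function('K')(q) = Pow(Mul(2, q), Rational(1, 2)) = Mul(Pow(2, Rational(1, 2)), Pow(q, Rational(1, 2))))
Mul(Add(8813, Function('K')(-155)), Add(Function('n')(-5), 8408)) = Mul(Add(8813, Mul(Pow(2, Rational(1, 2)), Pow(-155, Rational(1, 2)))), Add(Add(72, Mul(-64, -5), Mul(-8, Pow(-5, 2))), 8408)) = Mul(Add(8813, Mul(Pow(2, Rational(1, 2)), Mul(I, Pow(155, Rational(1, 2))))), Add(Add(72, 320, Mul(-8, 25)), 8408)) = Mul(Add(8813, Mul(I, Pow(310, Rational(1, 2)))), Add(Add(72, 320, -200), 8408)) = Mul(Add(8813, Mul(I, Pow(310, Rational(1, 2)))), Add(192, 8408)) = Mul(Add(8813, Mul(I, Pow(310, Rational(1, 2)))), 8600) = Add(75791800, Mul(8600, I, Pow(310, Rational(1, 2))))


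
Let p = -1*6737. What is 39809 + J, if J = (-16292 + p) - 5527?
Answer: 11253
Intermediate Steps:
p = -6737
J = -28556 (J = (-16292 - 6737) - 5527 = -23029 - 5527 = -28556)
39809 + J = 39809 - 28556 = 11253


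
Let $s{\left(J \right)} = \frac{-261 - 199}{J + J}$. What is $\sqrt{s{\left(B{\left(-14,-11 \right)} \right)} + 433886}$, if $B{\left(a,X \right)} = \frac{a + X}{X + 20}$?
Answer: $\frac{2 \sqrt{2712305}}{5} \approx 658.76$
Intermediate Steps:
$B{\left(a,X \right)} = \frac{X + a}{20 + X}$
$s{\left(J \right)} = - \frac{230}{J}$ ($s{\left(J \right)} = - \frac{460}{2 J} = - 460 \frac{1}{2 J} = - \frac{230}{J}$)
$\sqrt{s{\left(B{\left(-14,-11 \right)} \right)} + 433886} = \sqrt{- \frac{230}{\frac{1}{20 - 11} \left(-11 - 14\right)} + 433886} = \sqrt{- \frac{230}{\frac{1}{9} \left(-25\right)} + 433886} = \sqrt{- \frac{230}{- \frac{25}{9}} + 433886} = \sqrt{\left(-230\right) \left(- \frac{9}{25}\right) + 433886} = \sqrt{\frac{414}{5} + 433886} = \sqrt{\frac{2169844}{5}} = \frac{2 \sqrt{2712305}}{5}$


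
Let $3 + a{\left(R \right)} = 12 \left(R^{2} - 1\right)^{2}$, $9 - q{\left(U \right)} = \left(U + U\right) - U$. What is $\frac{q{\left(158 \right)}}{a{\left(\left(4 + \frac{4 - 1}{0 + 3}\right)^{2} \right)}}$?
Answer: $- \frac{149}{4672509} \approx -3.1889 \cdot 10^{-5}$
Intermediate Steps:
$q{\left(U \right)} = 9 - U$ ($q{\left(U \right)} = 9 - \left(\left(U + U\right) - U\right) = 9 - \left(2 U - U\right) = 9 - U$)
$a{\left(R \right)} = -3 + 12 \left(-1 + R^{2}\right)^{2}$ ($a{\left(R \right)} = -3 + 12 \left(R^{2} - 1\right)^{2} = -3 + 12 \left(-1 + R^{2}\right)^{2}$)
$\frac{q{\left(158 \right)}}{a{\left(\left(4 + \frac{4 - 1}{0 + 3}\right)^{2} \right)}} = \frac{9 - 158}{-3 + 12 \left(-1 + \left(\left(4 + \frac{4 - 1}{0 + 3}\right)^{2}\right)^{2}\right)^{2}} = \frac{9 - 158}{-3 + 12 \left(-1 + \left(\left(4 + \frac{3}{3}\right)^{2}\right)^{2}\right)^{2}} = - \frac{149}{-3 + 12 \left(-1 + \left(\left(4 + 3 \cdot \frac{1}{3}\right)^{2}\right)^{2}\right)^{2}} = - \frac{149}{-3 + 12 \left(-1 + \left(\left(4 + 1\right)^{2}\right)^{2}\right)^{2}} = - \frac{149}{-3 + 12 \left(-1 + \left(5^{2}\right)^{2}\right)^{2}} = - \frac{149}{-3 + 12 \left(-1 + 25^{2}\right)^{2}} = - \frac{149}{-3 + 12 \left(-1 + 625\right)^{2}} = - \frac{149}{-3 + 12 \cdot 624^{2}} = - \frac{149}{-3 + 12 \cdot 389376} = - \frac{149}{-3 + 4672512} = - \frac{149}{4672509}$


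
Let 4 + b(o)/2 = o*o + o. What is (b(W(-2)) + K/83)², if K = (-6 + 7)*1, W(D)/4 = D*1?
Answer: 74528689/6889 ≈ 10819.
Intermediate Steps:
W(D) = 4*D (W(D) = 4*(D*1) = 4*D)
b(o) = -8 + 2*o + 2*o² (b(o) = -8 + 2*(o*o + o) = -8 + 2*(o² + o) = -8 + 2*(o + o²) = -8 + (2*o + 2*o²) = -8 + 2*o + 2*o²)
K = 1 (K = 1*1 = 1)
(b(W(-2)) + K/83)² = ((-8 + 2*(4*(-2)) + 2*(4*(-2))²) + 1/83)² = ((-8 + 2*(-8) + 2*(-8)²) + 1*(1/83))² = ((-8 - 16 + 2*64) + 1/83)² = ((-8 - 16 + 128) + 1/83)² = (104 + 1/83)² = (8633/83)² = 74528689/6889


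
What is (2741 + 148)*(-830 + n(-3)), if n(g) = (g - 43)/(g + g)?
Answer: -2375721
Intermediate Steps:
n(g) = (-43 + g)/(2*g) (n(g) = (-43 + g)/((2*g)) = (-43 + g)*(1/(2*g)) = (-43 + g)/(2*g))
(2741 + 148)*(-830 + n(-3)) = (2741 + 148)*(-830 + (½)*(-43 - 3)/(-3)) = 2889*(-830 + (½)*(-⅓)*(-46)) = 2889*(-830 + 23/3) = 2889*(-2467/3) = -2375721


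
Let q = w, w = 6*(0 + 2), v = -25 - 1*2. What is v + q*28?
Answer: 309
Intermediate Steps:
v = -27 (v = -25 - 2 = -27)
w = 12 (w = 6*2 = 12)
q = 12
v + q*28 = -27 + 12*28 = -27 + 336 = 309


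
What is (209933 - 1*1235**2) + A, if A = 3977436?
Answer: 2662144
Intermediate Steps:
(209933 - 1*1235**2) + A = (209933 - 1*1235**2) + 3977436 = (209933 - 1*1525225) + 3977436 = (209933 - 1525225) + 3977436 = -1315292 + 3977436 = 2662144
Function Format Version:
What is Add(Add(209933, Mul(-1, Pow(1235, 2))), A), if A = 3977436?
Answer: 2662144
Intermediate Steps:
Add(Add(209933, Mul(-1, Pow(1235, 2))), A) = Add(Add(209933, Mul(-1, Pow(1235, 2))), 3977436) = Add(Add(209933, Mul(-1, 1525225)), 3977436) = Add(Add(209933, -1525225), 3977436) = Add(-1315292, 3977436) = 2662144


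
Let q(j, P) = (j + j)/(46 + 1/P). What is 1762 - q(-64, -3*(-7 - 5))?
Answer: 2924242/1657 ≈ 1764.8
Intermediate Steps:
q(j, P) = 2*j/(46 + 1/P) (q(j, P) = (2*j)/(46 + 1/P) = 2*j/(46 + 1/P))
1762 - q(-64, -3*(-7 - 5)) = 1762 - 2*(-3*(-7 - 5))*(-64)/(1 + 46*(-3*(-7 - 5))) = 1762 - 2*(-3*(-12))*(-64)/(1 + 46*(-3*(-12))) = 1762 - 2*36*(-64)/(1 + 46*36) = 1762 - 2*36*(-64)/(1 + 1656) = 1762 - 2*36*(-64)/1657 = 1762 - 1*(-4608/1657) = 1762 + 4608/1657 = 2924242/1657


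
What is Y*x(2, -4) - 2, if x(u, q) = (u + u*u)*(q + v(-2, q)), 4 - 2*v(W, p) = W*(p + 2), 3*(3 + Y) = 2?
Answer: 54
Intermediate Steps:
Y = -7/3 (Y = -3 + (⅓)*2 = -3 + ⅔ = -7/3 ≈ -2.3333)
v(W, p) = 2 - W*(2 + p)/2 (v(W, p) = 2 - W*(p + 2)/2 = 2 - W*(2 + p)/2)
x(u, q) = (4 + 2*q)*(u + u²) (x(u, q) = (u + u*u)*(q + (2 - 1*(-2) - ½*(-2)*q)) = (u + u²)*(q + (2 + 2 + q)) = (u + u²)*(q + (4 + q)) = (u + u²)*(4 + 2*q) = (4 + 2*q)*(u + u²))
Y*x(2, -4) - 2 = -14*2*(2 - 4 + 2*2 - 4*2)/3 - 2 = -14*2*(2 - 4 + 4 - 8)/3 - 2 = -14*2*(-6)/3 - 2 = -7/3*(-24) - 2 = 56 - 2 = 54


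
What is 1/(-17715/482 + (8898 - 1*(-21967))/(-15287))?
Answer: -7368334/285686135 ≈ -0.025792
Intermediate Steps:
1/(-17715/482 + (8898 - 1*(-21967))/(-15287)) = 1/(-17715*1/482 + (8898 + 21967)*(-1/15287)) = 1/(-17715/482 + 30865*(-1/15287)) = 1/(-17715/482 - 30865/15287) = 1/(-285686135/7368334) = -7368334/285686135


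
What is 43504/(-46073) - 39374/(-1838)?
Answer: 867058975/42341087 ≈ 20.478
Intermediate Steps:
43504/(-46073) - 39374/(-1838) = 43504*(-1/46073) - 39374*(-1/1838) = -43504/46073 + 19687/919 = 867058975/42341087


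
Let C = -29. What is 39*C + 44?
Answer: -1087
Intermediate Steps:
39*C + 44 = 39*(-29) + 44 = -1131 + 44 = -1087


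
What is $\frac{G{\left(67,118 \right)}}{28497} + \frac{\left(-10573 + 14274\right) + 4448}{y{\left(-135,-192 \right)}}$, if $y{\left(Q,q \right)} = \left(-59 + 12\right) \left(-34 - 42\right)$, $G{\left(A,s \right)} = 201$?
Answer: $\frac{77646675}{33930428} \approx 2.2884$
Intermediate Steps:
$y{\left(Q,q \right)} = 3572$ ($y{\left(Q,q \right)} = \left(-47\right) \left(-76\right) = 3572$)
$\frac{G{\left(67,118 \right)}}{28497} + \frac{\left(-10573 + 14274\right) + 4448}{y{\left(-135,-192 \right)}} = \frac{201}{28497} + \frac{\left(-10573 + 14274\right) + 4448}{3572} = 201 \cdot \frac{1}{28497} + \left(3701 + 4448\right) \frac{1}{3572} = \frac{67}{9499} + 8149 \cdot \frac{1}{3572} = \frac{67}{9499} + \frac{8149}{3572} = \frac{77646675}{33930428}$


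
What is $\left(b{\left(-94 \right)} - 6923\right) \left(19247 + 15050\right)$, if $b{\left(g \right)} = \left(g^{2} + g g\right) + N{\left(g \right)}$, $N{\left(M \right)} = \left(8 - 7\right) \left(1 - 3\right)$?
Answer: $368589859$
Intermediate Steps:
$N{\left(M \right)} = -2$ ($N{\left(M \right)} = 1 \left(-2\right) = -2$)
$b{\left(g \right)} = -2 + 2 g^{2}$ ($b{\left(g \right)} = \left(g^{2} + g g\right) - 2 = \left(g^{2} + g^{2}\right) - 2 = 2 g^{2} - 2 = -2 + 2 g^{2}$)
$\left(b{\left(-94 \right)} - 6923\right) \left(19247 + 15050\right) = \left(\left(-2 + 2 \left(-94\right)^{2}\right) - 6923\right) \left(19247 + 15050\right) = \left(\left(-2 + 2 \cdot 8836\right) - 6923\right) 34297 = \left(\left(-2 + 17672\right) - 6923\right) 34297 = \left(17670 - 6923\right) 34297 = 10747 \cdot 34297 = 368589859$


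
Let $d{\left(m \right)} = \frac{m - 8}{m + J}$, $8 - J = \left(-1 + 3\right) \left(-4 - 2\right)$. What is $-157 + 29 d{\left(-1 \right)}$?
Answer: $- \frac{3244}{19} \approx -170.74$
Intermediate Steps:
$J = 20$ ($J = 8 - \left(-1 + 3\right) \left(-4 - 2\right) = 8 - 2 \left(-6\right) = 8 - -12 = 8 + 12 = 20$)
$d{\left(m \right)} = \frac{-8 + m}{20 + m}$ ($d{\left(m \right)} = \frac{m - 8}{m + 20} = \frac{-8 + m}{20 + m}$)
$-157 + 29 d{\left(-1 \right)} = -157 + 29 \frac{-8 - 1}{20 - 1} = -157 + 29 \cdot \frac{1}{19} \left(-9\right) = -157 + 29 \left(- \frac{9}{19}\right) = -157 - \frac{261}{19} = - \frac{3244}{19}$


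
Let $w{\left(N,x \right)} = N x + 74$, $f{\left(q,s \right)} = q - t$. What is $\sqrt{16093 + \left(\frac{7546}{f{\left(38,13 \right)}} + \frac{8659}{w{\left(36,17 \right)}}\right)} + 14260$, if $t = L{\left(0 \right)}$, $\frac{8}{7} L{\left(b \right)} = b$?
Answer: $14260 + \frac{\sqrt{1153620074}}{266} \approx 14388.0$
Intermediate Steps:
$L{\left(b \right)} = \frac{7 b}{8}$
$t = 0$ ($t = \frac{7}{8} \cdot 0 = 0$)
$f{\left(q,s \right)} = q$ ($f{\left(q,s \right)} = q - 0 = q + 0 = q$)
$w{\left(N,x \right)} = 74 + N x$
$\sqrt{16093 + \left(\frac{7546}{f{\left(38,13 \right)}} + \frac{8659}{w{\left(36,17 \right)}}\right)} + 14260 = \sqrt{16093 + \left(\frac{7546}{38} + \frac{8659}{74 + 36 \cdot 17}\right)} + 14260 = \sqrt{16093 + \left(7546 \cdot \frac{1}{38} + \frac{8659}{74 + 612}\right)} + 14260 = \sqrt{16093 + \left(\frac{3773}{19} + \frac{8659}{686}\right)} + 14260 = \sqrt{16093 + \left(\frac{3773}{19} + 8659 \cdot \frac{1}{686}\right)} + 14260 = \sqrt{16093 + \left(\frac{3773}{19} + \frac{1237}{98}\right)} + 14260 = \sqrt{16093 + \frac{393257}{1862}} + 14260 = \sqrt{\frac{30358423}{1862}} + 14260 = \frac{\sqrt{1153620074}}{266} + 14260 = 14260 + \frac{\sqrt{1153620074}}{266}$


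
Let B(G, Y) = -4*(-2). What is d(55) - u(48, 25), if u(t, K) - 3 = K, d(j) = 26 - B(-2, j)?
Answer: -10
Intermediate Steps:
B(G, Y) = 8
d(j) = 18 (d(j) = 26 - 1*8 = 26 - 8 = 18)
u(t, K) = 3 + K
d(55) - u(48, 25) = 18 - (3 + 25) = 18 - 1*28 = 18 - 28 = -10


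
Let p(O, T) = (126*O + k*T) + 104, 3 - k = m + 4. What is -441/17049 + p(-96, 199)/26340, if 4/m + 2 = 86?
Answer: -153735301/314349462 ≈ -0.48906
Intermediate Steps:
m = 1/21 (m = 4/(-2 + 86) = 4/84 = 4*(1/84) = 1/21 ≈ 0.047619)
k = -22/21 (k = 3 - (1/21 + 4) = 3 - 1*85/21 = 3 - 85/21 = -22/21 ≈ -1.0476)
p(O, T) = 104 + 126*O - 22*T/21 (p(O, T) = (126*O - 22*T/21) + 104 = 104 + 126*O - 22*T/21)
-441/17049 + p(-96, 199)/26340 = -441/17049 + (104 + 126*(-96) - 22/21*199)/26340 = -441*1/17049 + (104 - 12096 - 4378/21)*(1/26340) = -147/5683 - 256210/21*1/26340 = -147/5683 - 25621/55314 = -153735301/314349462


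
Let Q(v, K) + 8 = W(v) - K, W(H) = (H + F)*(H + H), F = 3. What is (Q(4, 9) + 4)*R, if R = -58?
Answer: -2494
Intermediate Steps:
W(H) = 2*H*(3 + H) (W(H) = (H + 3)*(H + H) = (3 + H)*(2*H) = 2*H*(3 + H))
Q(v, K) = -8 - K + 2*v*(3 + v) (Q(v, K) = -8 + (2*v*(3 + v) - K) = -8 + (-K + 2*v*(3 + v)) = -8 - K + 2*v*(3 + v))
(Q(4, 9) + 4)*R = ((-8 - 1*9 + 2*4*(3 + 4)) + 4)*(-58) = ((-8 - 9 + 2*4*7) + 4)*(-58) = ((-8 - 9 + 56) + 4)*(-58) = (39 + 4)*(-58) = 43*(-58) = -2494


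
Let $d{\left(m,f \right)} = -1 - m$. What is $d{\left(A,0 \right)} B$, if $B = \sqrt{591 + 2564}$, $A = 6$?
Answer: $- 7 \sqrt{3155} \approx -393.19$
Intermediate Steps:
$B = \sqrt{3155} \approx 56.169$
$d{\left(A,0 \right)} B = \left(-1 - 6\right) \sqrt{3155} = - 7 \sqrt{3155}$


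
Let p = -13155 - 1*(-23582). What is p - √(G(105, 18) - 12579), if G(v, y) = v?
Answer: 10427 - 9*I*√154 ≈ 10427.0 - 111.69*I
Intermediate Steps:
p = 10427 (p = -13155 + 23582 = 10427)
p - √(G(105, 18) - 12579) = 10427 - √(105 - 12579) = 10427 - √(-12474) = 10427 - 9*I*√154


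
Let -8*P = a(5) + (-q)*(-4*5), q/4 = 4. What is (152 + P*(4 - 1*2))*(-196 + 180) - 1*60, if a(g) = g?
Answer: -1192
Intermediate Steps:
q = 16 (q = 4*4 = 16)
P = -325/8 (P = -(5 + (-1*16)*(-4*5))/8 = -(5 - 16*(-20))/8 = -(5 + 320)/8 = -⅛*325 = -325/8 ≈ -40.625)
(152 + P*(4 - 1*2))*(-196 + 180) - 1*60 = (152 - 325*(4 - 1*2)/8)*(-196 + 180) - 1*60 = (152 - 325*(4 - 2)/8)*(-16) - 60 = (152 - 325/8*2)*(-16) - 60 = (152 - 325/4)*(-16) - 60 = (283/4)*(-16) - 60 = -1132 - 60 = -1192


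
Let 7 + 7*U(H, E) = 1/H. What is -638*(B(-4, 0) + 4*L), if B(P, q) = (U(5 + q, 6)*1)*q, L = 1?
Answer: -2552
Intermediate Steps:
U(H, E) = -1 + 1/(7*H) (U(H, E) = -1 + (1/H)/7 = -1 + 1/(7*H))
B(P, q) = q*(-34/7 - q)/(5 + q) (B(P, q) = (((⅐ - (5 + q))/(5 + q))*1)*q = (((⅐ + (-5 - q))/(5 + q))*1)*q = (((-34/7 - q)/(5 + q))*1)*q = ((-34/7 - q)/(5 + q))*q = q*(-34/7 - q)/(5 + q))
-638*(B(-4, 0) + 4*L) = -638*(-1*0*(34 + 7*0)/(35 + 7*0) + 4*1) = -638*(-1*0*(34 + 0)/(35 + 0) + 4) = -638*(-1*0*34/35 + 4) = -638*(-1*0*1/35*34 + 4) = -638*(0 + 4) = -638*4 = -2552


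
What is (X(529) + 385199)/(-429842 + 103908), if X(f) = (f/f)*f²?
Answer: -332520/162967 ≈ -2.0404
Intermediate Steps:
X(f) = f² (X(f) = 1*f² = f²)
(X(529) + 385199)/(-429842 + 103908) = (529² + 385199)/(-429842 + 103908) = (279841 + 385199)/(-325934) = 665040*(-1/325934) = -332520/162967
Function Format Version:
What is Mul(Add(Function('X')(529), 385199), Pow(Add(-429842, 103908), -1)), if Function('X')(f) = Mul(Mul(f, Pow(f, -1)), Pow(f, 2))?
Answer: Rational(-332520, 162967) ≈ -2.0404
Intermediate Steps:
Function('X')(f) = Pow(f, 2) (Function('X')(f) = Mul(1, Pow(f, 2)) = Pow(f, 2))
Mul(Add(Function('X')(529), 385199), Pow(Add(-429842, 103908), -1)) = Mul(Add(Pow(529, 2), 385199), Pow(Add(-429842, 103908), -1)) = Mul(Add(279841, 385199), Pow(-325934, -1)) = Mul(665040, Rational(-1, 325934)) = Rational(-332520, 162967)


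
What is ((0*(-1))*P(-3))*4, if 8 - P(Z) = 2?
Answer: 0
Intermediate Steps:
P(Z) = 6 (P(Z) = 8 - 1*2 = 8 - 2 = 6)
((0*(-1))*P(-3))*4 = ((0*(-1))*6)*4 = (0*6)*4 = 0*4 = 0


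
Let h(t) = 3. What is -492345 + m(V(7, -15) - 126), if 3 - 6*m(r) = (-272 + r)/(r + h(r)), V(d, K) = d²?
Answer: -218601307/444 ≈ -4.9235e+5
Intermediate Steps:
m(r) = ½ - (-272 + r)/(6*(3 + r)) (m(r) = ½ - (-272 + r)/(6*(r + 3)) = ½ - (-272 + r)/(6*(3 + r)))
-492345 + m(V(7, -15) - 126) = -492345 + (281 + 2*(7² - 126))/(6*(3 + (7² - 126))) = -492345 + (281 + 2*(49 - 126))/(6*(3 + (49 - 126))) = -492345 + (281 + 2*(-77))/(6*(3 - 77)) = -492345 + (⅙)*(281 - 154)/(-74) = -492345 + (⅙)*(-1/74)*127 = -492345 - 127/444 = -218601307/444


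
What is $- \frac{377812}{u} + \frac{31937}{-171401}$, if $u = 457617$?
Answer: $- \frac{79372268741}{78436011417} \approx -1.0119$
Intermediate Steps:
$- \frac{377812}{u} + \frac{31937}{-171401} = - \frac{377812}{457617} + \frac{31937}{-171401} = \left(-377812\right) \frac{1}{457617} + 31937 \left(- \frac{1}{171401}\right) = - \frac{377812}{457617} - \frac{31937}{171401} = - \frac{79372268741}{78436011417}$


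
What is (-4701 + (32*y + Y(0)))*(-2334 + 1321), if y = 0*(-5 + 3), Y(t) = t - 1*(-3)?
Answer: 4759074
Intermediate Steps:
Y(t) = 3 + t (Y(t) = t + 3 = 3 + t)
y = 0 (y = 0*(-2) = 0)
(-4701 + (32*y + Y(0)))*(-2334 + 1321) = (-4701 + (32*0 + (3 + 0)))*(-2334 + 1321) = (-4701 + (0 + 3))*(-1013) = (-4701 + 3)*(-1013) = -4698*(-1013) = 4759074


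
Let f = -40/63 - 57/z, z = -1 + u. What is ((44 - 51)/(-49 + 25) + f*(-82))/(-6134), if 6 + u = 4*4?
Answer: -288131/3091536 ≈ -0.093200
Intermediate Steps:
u = 10 (u = -6 + 4*4 = -6 + 16 = 10)
z = 9 (z = -1 + 10 = 9)
f = -439/63 (f = -40/63 - 57/9 = -40*1/63 - 57*⅑ = -40/63 - 19/3 = -439/63 ≈ -6.9683)
((44 - 51)/(-49 + 25) + f*(-82))/(-6134) = ((44 - 51)/(-49 + 25) - 439/63*(-82))/(-6134) = (-7/(-24) + 35998/63)*(-1/6134) = (-7*(-1/24) + 35998/63)*(-1/6134) = (7/24 + 35998/63)*(-1/6134) = (288131/504)*(-1/6134) = -288131/3091536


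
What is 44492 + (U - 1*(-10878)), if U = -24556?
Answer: 30814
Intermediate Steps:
44492 + (U - 1*(-10878)) = 44492 + (-24556 - 1*(-10878)) = 44492 + (-24556 + 10878) = 44492 - 13678 = 30814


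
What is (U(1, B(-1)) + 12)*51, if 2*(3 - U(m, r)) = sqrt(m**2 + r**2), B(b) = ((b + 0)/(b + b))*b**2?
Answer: 765 - 51*sqrt(5)/4 ≈ 736.49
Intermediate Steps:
B(b) = b**2/2 (B(b) = (b/((2*b)))*b**2 = (b*(1/(2*b)))*b**2 = b**2/2)
U(m, r) = 3 - sqrt(m**2 + r**2)/2
(U(1, B(-1)) + 12)*51 = ((3 - sqrt(1**2 + ((1/2)*(-1)**2)**2)/2) + 12)*51 = ((3 - sqrt(1 + ((1/2)*1)**2)/2) + 12)*51 = ((3 - sqrt(1 + (1/2)**2)/2) + 12)*51 = ((3 - sqrt(1 + 1/4)/2) + 12)*51 = ((3 - sqrt(5)/4) + 12)*51 = (15 - sqrt(5)/4)*51 = 765 - 51*sqrt(5)/4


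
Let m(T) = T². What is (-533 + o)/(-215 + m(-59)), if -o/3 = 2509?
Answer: -4030/1633 ≈ -2.4678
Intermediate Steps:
o = -7527 (o = -3*2509 = -7527)
(-533 + o)/(-215 + m(-59)) = (-533 - 7527)/(-215 + (-59)²) = -8060/(-215 + 3481) = -8060/3266 = -8060*1/3266 = -4030/1633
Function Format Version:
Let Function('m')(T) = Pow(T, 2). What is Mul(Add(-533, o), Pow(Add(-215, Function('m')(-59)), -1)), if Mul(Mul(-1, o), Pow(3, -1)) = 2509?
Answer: Rational(-4030, 1633) ≈ -2.4678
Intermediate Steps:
o = -7527 (o = Mul(-3, 2509) = -7527)
Mul(Add(-533, o), Pow(Add(-215, Function('m')(-59)), -1)) = Mul(Add(-533, -7527), Pow(Add(-215, Pow(-59, 2)), -1)) = Mul(-8060, Pow(Add(-215, 3481), -1)) = Mul(-8060, Pow(3266, -1)) = Mul(-8060, Rational(1, 3266)) = Rational(-4030, 1633)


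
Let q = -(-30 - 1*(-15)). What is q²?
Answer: 225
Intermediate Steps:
q = 15 (q = -(-30 + 15) = -1*(-15) = 15)
q² = 15² = 225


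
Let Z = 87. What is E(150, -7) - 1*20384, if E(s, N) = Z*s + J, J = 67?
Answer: -7267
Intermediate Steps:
E(s, N) = 67 + 87*s (E(s, N) = 87*s + 67 = 67 + 87*s)
E(150, -7) - 1*20384 = (67 + 87*150) - 1*20384 = (67 + 13050) - 20384 = 13117 - 20384 = -7267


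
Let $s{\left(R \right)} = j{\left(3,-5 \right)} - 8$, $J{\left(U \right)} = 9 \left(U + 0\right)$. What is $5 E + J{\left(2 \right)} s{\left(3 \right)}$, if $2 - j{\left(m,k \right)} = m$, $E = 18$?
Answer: $-72$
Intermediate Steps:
$j{\left(m,k \right)} = 2 - m$
$J{\left(U \right)} = 9 U$
$s{\left(R \right)} = -9$ ($s{\left(R \right)} = \left(2 - 3\right) - 8 = -1 - 8 = -9$)
$5 E + J{\left(2 \right)} s{\left(3 \right)} = 5 \cdot 18 + 9 \cdot 2 \left(-9\right) = 90 + 18 \left(-9\right) = 90 - 162 = -72$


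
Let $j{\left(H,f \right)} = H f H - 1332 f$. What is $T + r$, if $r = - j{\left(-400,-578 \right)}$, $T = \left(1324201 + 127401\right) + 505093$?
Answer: $93666799$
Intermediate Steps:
$j{\left(H,f \right)} = - 1332 f + f H^{2}$ ($j{\left(H,f \right)} = f H^{2} - 1332 f = - 1332 f + f H^{2}$)
$T = 1956695$ ($T = 1451602 + 505093 = 1956695$)
$r = 91710104$ ($r = - \left(-578\right) \left(-1332 + \left(-400\right)^{2}\right) = - \left(-578\right) \left(-1332 + 160000\right) = - \left(-578\right) 158668 = \left(-1\right) \left(-91710104\right) = 91710104$)
$T + r = 1956695 + 91710104 = 93666799$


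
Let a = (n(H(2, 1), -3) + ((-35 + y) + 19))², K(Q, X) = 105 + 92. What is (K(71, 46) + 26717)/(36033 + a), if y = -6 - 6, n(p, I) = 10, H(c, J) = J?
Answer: 26914/36357 ≈ 0.74027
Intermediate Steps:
y = -12
K(Q, X) = 197
a = 324 (a = (10 + ((-35 - 12) + 19))² = (10 + (-47 + 19))² = (10 - 28)² = (-18)² = 324)
(K(71, 46) + 26717)/(36033 + a) = (197 + 26717)/(36033 + 324) = 26914/36357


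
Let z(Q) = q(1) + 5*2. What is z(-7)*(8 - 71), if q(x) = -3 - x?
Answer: -378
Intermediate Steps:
z(Q) = 6 (z(Q) = (-3 - 1*1) + 5*2 = (-3 - 1) + 10 = -4 + 10 = 6)
z(-7)*(8 - 71) = 6*(8 - 71) = 6*(-63) = -378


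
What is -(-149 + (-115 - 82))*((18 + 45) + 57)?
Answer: 41520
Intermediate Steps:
-(-149 + (-115 - 82))*((18 + 45) + 57) = -(-149 - 197)*(63 + 57) = -(-346)*120 = -1*(-41520) = 41520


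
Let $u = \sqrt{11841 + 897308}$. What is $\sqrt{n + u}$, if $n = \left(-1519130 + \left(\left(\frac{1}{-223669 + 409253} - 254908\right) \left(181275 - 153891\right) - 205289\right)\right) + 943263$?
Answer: $\frac{\sqrt{-76671499617844942 + 10982596 \sqrt{909149}}}{3314} \approx 83554.0 i$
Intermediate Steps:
$u = \sqrt{909149} \approx 953.49$
$n = - \frac{23135636577503}{3314}$ ($n = \left(-1519130 + \left(\left(\frac{1}{185584} - 254908\right) 27384 - 205289\right)\right) + 943263 = \left(-1519130 - \frac{23133728154265}{3314}\right) + 943263 = - \frac{23138762551085}{3314} + 943263 = - \frac{23135636577503}{3314} \approx -6.9812 \cdot 10^{9}$)
$\sqrt{n + u} = \sqrt{- \frac{23135636577503}{3314} + \sqrt{909149}}$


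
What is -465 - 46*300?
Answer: -14265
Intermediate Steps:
-465 - 46*300 = -465 - 13800 = -14265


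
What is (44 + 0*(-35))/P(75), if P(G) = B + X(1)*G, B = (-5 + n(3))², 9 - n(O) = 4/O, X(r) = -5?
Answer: -36/301 ≈ -0.11960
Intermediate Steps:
n(O) = 9 - 4/O
B = 64/9 (B = (-5 + (9 - 4/3))² = (-5 + 23/3)² = (8/3)² = 64/9 ≈ 7.1111)
P(G) = 64/9 - 5*G
(44 + 0*(-35))/P(75) = (44 + 0*(-35))/(64/9 - 5*75) = (44 + 0)/(64/9 - 375) = 44/(-3311/9) = 44*(-9/3311) = -36/301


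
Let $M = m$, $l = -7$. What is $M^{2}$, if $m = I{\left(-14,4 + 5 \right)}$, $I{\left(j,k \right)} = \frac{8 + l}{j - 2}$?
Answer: $\frac{1}{256} \approx 0.0039063$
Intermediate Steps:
$I{\left(j,k \right)} = \frac{1}{-2 + j}$ ($I{\left(j,k \right)} = \frac{8 - 7}{j - 2} = 1 \frac{1}{-2 + j} = \frac{1}{-2 + j}$)
$m = - \frac{1}{16}$ ($m = \frac{1}{-2 - 14} = \frac{1}{-16} = - \frac{1}{16} \approx -0.0625$)
$M = - \frac{1}{16} \approx -0.0625$
$M^{2} = \left(- \frac{1}{16}\right)^{2} = \frac{1}{256}$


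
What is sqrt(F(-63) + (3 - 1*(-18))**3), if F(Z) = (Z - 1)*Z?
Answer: 3*sqrt(1477) ≈ 115.30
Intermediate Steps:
F(Z) = Z*(-1 + Z) (F(Z) = (-1 + Z)*Z = Z*(-1 + Z))
sqrt(F(-63) + (3 - 1*(-18))**3) = sqrt(-63*(-1 - 63) + (3 - 1*(-18))**3) = sqrt(-63*(-64) + (3 + 18)**3) = sqrt(4032 + 21**3) = sqrt(4032 + 9261) = sqrt(13293) = 3*sqrt(1477)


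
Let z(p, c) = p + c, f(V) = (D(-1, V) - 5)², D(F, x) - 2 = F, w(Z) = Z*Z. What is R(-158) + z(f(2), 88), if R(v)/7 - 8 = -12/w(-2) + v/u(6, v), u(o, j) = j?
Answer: 146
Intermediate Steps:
w(Z) = Z²
D(F, x) = 2 + F
R(v) = 42 (R(v) = 56 + 7*(-12/((-2)²) + v/v) = 56 + 7*(-12/4 + 1) = 56 + 7*(-12*¼ + 1) = 56 + 7*(-3 + 1) = 56 + 7*(-2) = 56 - 14 = 42)
f(V) = 16 (f(V) = ((2 - 1) - 5)² = (1 - 5)² = (-4)² = 16)
z(p, c) = c + p
R(-158) + z(f(2), 88) = 42 + (88 + 16) = 42 + 104 = 146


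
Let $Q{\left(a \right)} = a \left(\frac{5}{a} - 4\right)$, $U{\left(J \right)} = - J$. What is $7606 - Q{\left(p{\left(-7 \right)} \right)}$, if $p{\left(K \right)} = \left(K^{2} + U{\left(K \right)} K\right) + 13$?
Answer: $7653$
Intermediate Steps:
$p{\left(K \right)} = 13$ ($p{\left(K \right)} = \left(K^{2} + - K K\right) + 13 = \left(K^{2} - K^{2}\right) + 13 = 0 + 13 = 13$)
$Q{\left(a \right)} = a \left(-4 + \frac{5}{a}\right)$
$7606 - Q{\left(p{\left(-7 \right)} \right)} = 7606 - \left(5 - 52\right) = 7606 - -47 = 7606 + 47 = 7653$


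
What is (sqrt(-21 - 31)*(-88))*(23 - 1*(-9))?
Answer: -5632*I*sqrt(13) ≈ -20306.0*I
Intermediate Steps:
(sqrt(-21 - 31)*(-88))*(23 - 1*(-9)) = (sqrt(-52)*(-88))*(23 + 9) = ((2*I*sqrt(13))*(-88))*32 = -176*I*sqrt(13)*32 = -5632*I*sqrt(13)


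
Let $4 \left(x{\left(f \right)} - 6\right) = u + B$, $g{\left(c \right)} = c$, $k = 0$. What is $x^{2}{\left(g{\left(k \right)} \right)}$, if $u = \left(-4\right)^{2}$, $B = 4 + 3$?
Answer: $\frac{2209}{16} \approx 138.06$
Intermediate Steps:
$B = 7$
$u = 16$
$x{\left(f \right)} = \frac{47}{4}$ ($x{\left(f \right)} = 6 + \frac{16 + 7}{4} = 6 + \frac{1}{4} \cdot 23 = 6 + \frac{23}{4} = \frac{47}{4}$)
$x^{2}{\left(g{\left(k \right)} \right)} = \left(\frac{47}{4}\right)^{2} = \frac{2209}{16}$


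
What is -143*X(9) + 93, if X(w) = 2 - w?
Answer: 1094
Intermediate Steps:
-143*X(9) + 93 = -143*(2 - 1*9) + 93 = -143*(2 - 9) + 93 = -143*(-7) + 93 = 1001 + 93 = 1094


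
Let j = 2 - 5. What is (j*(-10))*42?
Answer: 1260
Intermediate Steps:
j = -3
(j*(-10))*42 = -3*(-10)*42 = 30*42 = 1260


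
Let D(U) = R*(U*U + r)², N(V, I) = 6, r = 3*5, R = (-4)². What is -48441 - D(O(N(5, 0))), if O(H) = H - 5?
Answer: -52537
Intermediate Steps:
R = 16
r = 15
O(H) = -5 + H
D(U) = 16*(15 + U²)² (D(U) = 16*(U*U + 15)² = 16*(U² + 15)² = 16*(15 + U²)²)
-48441 - D(O(N(5, 0))) = -48441 - 16*(15 + (-5 + 6)²)² = -48441 - 16*(15 + 1²)² = -48441 - 16*(15 + 1)² = -48441 - 16*16² = -48441 - 16*256 = -48441 - 1*4096 = -48441 - 4096 = -52537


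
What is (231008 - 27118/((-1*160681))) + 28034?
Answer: 41623154720/160681 ≈ 2.5904e+5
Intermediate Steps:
(231008 - 27118/((-1*160681))) + 28034 = (231008 - 27118/(-160681)) + 28034 = (231008 - 27118*(-1/160681)) + 28034 = (231008 + 27118/160681) + 28034 = 37118623566/160681 + 28034 = 41623154720/160681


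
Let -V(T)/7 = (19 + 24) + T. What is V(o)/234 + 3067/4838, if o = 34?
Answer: -472501/283023 ≈ -1.6695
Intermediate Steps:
V(T) = -301 - 7*T (V(T) = -7*((19 + 24) + T) = -7*(43 + T) = -301 - 7*T)
V(o)/234 + 3067/4838 = (-301 - 7*34)/234 + 3067/4838 = (-301 - 238)*(1/234) + 3067*(1/4838) = -539*1/234 + 3067/4838 = -539/234 + 3067/4838 = -472501/283023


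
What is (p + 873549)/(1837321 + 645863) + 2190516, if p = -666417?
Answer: 453287874173/206932 ≈ 2.1905e+6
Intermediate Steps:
(p + 873549)/(1837321 + 645863) + 2190516 = (-666417 + 873549)/(1837321 + 645863) + 2190516 = 207132/2483184 + 2190516 = 207132*(1/2483184) + 2190516 = 17261/206932 + 2190516 = 453287874173/206932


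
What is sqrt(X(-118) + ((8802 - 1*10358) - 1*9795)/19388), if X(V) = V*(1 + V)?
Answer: sqrt(1297345000319)/9694 ≈ 117.50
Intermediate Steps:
sqrt(X(-118) + ((8802 - 1*10358) - 1*9795)/19388) = sqrt(-118*(1 - 118) + ((8802 - 1*10358) - 1*9795)/19388) = sqrt(-118*(-117) + ((8802 - 10358) - 9795)*(1/19388)) = sqrt(13806 + (-1556 - 9795)*(1/19388)) = sqrt(13806 - 11351*1/19388) = sqrt(13806 - 11351/19388) = sqrt(267659377/19388) = sqrt(1297345000319)/9694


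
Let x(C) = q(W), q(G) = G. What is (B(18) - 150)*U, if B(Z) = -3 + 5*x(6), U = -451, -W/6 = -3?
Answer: 28413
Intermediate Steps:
W = 18 (W = -6*(-3) = 18)
x(C) = 18
B(Z) = 87 (B(Z) = -3 + 5*18 = -3 + 90 = 87)
(B(18) - 150)*U = (87 - 150)*(-451) = -63*(-451) = 28413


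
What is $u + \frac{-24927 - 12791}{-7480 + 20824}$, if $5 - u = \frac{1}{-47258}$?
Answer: $\frac{342647465}{157652688} \approx 2.1734$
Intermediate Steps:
$u = \frac{236291}{47258}$ ($u = 5 - \frac{1}{-47258} = 5 - - \frac{1}{47258} = 5 + \frac{1}{47258} = \frac{236291}{47258} \approx 5.0$)
$u + \frac{-24927 - 12791}{-7480 + 20824} = \frac{236291}{47258} + \frac{-24927 - 12791}{-7480 + 20824} = \frac{236291}{47258} - \frac{37718}{13344} = \frac{236291}{47258} - \frac{18859}{6672} = \frac{342647465}{157652688}$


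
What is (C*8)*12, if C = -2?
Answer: -192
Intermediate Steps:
(C*8)*12 = -2*8*12 = -16*12 = -192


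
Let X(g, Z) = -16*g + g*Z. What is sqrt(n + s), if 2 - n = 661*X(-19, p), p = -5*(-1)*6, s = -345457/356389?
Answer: 39*sqrt(14682669051215)/356389 ≈ 419.32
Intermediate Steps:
s = -345457/356389 (s = -345457*1/356389 = -345457/356389 ≈ -0.96933)
p = 30 (p = 5*6 = 30)
X(g, Z) = -16*g + Z*g
n = 175828 (n = 2 - 661*(-19*(-16 + 30)) = 2 - 661*(-19*14) = 2 - 661*(-266) = 2 - 1*(-175826) = 2 + 175826 = 175828)
sqrt(n + s) = sqrt(175828 - 345457/356389) = sqrt(62662819635/356389) = 39*sqrt(14682669051215)/356389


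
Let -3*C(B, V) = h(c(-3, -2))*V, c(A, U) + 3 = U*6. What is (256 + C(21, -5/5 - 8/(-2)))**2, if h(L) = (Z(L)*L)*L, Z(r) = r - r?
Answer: 65536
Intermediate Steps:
Z(r) = 0
c(A, U) = -3 + 6*U (c(A, U) = -3 + U*6 = -3 + 6*U)
h(L) = 0 (h(L) = (0*L)*L = 0*L = 0)
C(B, V) = 0 (C(B, V) = -0*V = -1/3*0 = 0)
(256 + C(21, -5/5 - 8/(-2)))**2 = (256 + 0)**2 = 256**2 = 65536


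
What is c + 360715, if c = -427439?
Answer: -66724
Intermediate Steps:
c + 360715 = -427439 + 360715 = -66724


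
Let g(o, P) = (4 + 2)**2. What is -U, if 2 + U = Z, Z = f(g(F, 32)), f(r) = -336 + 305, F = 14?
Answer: 33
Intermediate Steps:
g(o, P) = 36 (g(o, P) = 6**2 = 36)
f(r) = -31
Z = -31
U = -33 (U = -2 - 31 = -33)
-U = -1*(-33) = 33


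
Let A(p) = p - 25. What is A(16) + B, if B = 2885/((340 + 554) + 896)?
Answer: -2645/358 ≈ -7.3883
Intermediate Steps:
A(p) = -25 + p
B = 577/358 (B = 2885/(894 + 896) = 2885/1790 = 2885*(1/1790) = 577/358 ≈ 1.6117)
A(16) + B = (-25 + 16) + 577/358 = -9 + 577/358 = -2645/358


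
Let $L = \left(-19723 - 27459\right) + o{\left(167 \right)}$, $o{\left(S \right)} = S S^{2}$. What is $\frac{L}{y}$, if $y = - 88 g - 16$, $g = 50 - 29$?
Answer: $- \frac{4610281}{1864} \approx -2473.3$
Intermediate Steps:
$o{\left(S \right)} = S^{3}$
$g = 21$ ($g = 50 - 29 = 21$)
$y = -1864$ ($y = \left(-88\right) 21 - 16 = -1848 - 16 = -1864$)
$L = 4610281$ ($L = \left(-19723 - 27459\right) + 167^{3} = -47182 + 4657463 = 4610281$)
$\frac{L}{y} = \frac{4610281}{-1864} = 4610281 \left(- \frac{1}{1864}\right) = - \frac{4610281}{1864}$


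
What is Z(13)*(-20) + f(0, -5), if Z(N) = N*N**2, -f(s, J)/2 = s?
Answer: -43940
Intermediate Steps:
f(s, J) = -2*s
Z(N) = N**3
Z(13)*(-20) + f(0, -5) = 13**3*(-20) - 2*0 = 2197*(-20) + 0 = -43940 + 0 = -43940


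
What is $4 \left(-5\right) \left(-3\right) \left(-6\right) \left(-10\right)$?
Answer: $3600$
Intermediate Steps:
$4 \left(-5\right) \left(-3\right) \left(-6\right) \left(-10\right) = \left(-20\right) \left(-3\right) \left(-6\right) \left(-10\right) = 60 \left(-6\right) \left(-10\right) = \left(-360\right) \left(-10\right) = 3600$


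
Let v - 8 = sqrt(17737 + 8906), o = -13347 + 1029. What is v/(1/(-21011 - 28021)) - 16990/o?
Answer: -2415896209/6159 - 49032*sqrt(26643) ≈ -8.3956e+6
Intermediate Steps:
o = -12318
v = 8 + sqrt(26643) (v = 8 + sqrt(17737 + 8906) = 8 + sqrt(26643) ≈ 171.23)
v/(1/(-21011 - 28021)) - 16990/o = (8 + sqrt(26643))/(1/(-21011 - 28021)) - 16990/(-12318) = (8 + sqrt(26643))/(1/(-49032)) - 16990*(-1/12318) = (8 + sqrt(26643))/(-1/49032) + 8495/6159 = (8 + sqrt(26643))*(-49032) + 8495/6159 = (-392256 - 49032*sqrt(26643)) + 8495/6159 = -2415896209/6159 - 49032*sqrt(26643)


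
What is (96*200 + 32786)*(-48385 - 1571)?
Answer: -2597012616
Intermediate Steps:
(96*200 + 32786)*(-48385 - 1571) = (19200 + 32786)*(-49956) = 51986*(-49956) = -2597012616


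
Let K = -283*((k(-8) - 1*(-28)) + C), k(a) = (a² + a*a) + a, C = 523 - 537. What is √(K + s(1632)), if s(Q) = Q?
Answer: I*√36290 ≈ 190.5*I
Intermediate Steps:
C = -14
k(a) = a + 2*a² (k(a) = (a² + a²) + a = 2*a² + a = a + 2*a²)
K = -37922 (K = -283*((-8*(1 + 2*(-8)) - 1*(-28)) - 14) = -283*((-8*(1 - 16) + 28) - 14) = -283*((-8*(-15) + 28) - 14) = -283*((120 + 28) - 14) = -283*(148 - 14) = -283*134 = -37922)
√(K + s(1632)) = √(-37922 + 1632) = √(-36290) = I*√36290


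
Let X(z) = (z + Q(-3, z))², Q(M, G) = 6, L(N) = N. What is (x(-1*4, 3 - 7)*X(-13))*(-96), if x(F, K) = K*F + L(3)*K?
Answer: -18816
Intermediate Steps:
X(z) = (6 + z)² (X(z) = (z + 6)² = (6 + z)²)
x(F, K) = 3*K + F*K (x(F, K) = K*F + 3*K = F*K + 3*K = 3*K + F*K)
(x(-1*4, 3 - 7)*X(-13))*(-96) = (((3 - 7)*(3 - 1*4))*(6 - 13)²)*(-96) = (-4*(3 - 4)*(-7)²)*(-96) = (-4*(-1)*49)*(-96) = (4*49)*(-96) = 196*(-96) = -18816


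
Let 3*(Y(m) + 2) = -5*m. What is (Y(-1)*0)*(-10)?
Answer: 0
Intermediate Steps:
Y(m) = -2 - 5*m/3 (Y(m) = -2 + (-5*m)/3 = -2 - 5*m/3)
(Y(-1)*0)*(-10) = ((-2 - 5/3*(-1))*0)*(-10) = ((-2 + 5/3)*0)*(-10) = -⅓*0*(-10) = 0*(-10) = 0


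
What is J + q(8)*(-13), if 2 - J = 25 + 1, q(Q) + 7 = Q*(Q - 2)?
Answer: -557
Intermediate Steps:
q(Q) = -7 + Q*(-2 + Q) (q(Q) = -7 + Q*(Q - 2) = -7 + Q*(-2 + Q))
J = -24 (J = 2 - (25 + 1) = 2 - 1*26 = 2 - 26 = -24)
J + q(8)*(-13) = -24 + (-7 + 8² - 2*8)*(-13) = -24 + (-7 + 64 - 16)*(-13) = -24 + 41*(-13) = -24 - 533 = -557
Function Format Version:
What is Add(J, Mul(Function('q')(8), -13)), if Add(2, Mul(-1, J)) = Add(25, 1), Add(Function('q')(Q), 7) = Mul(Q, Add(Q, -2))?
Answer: -557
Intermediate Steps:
Function('q')(Q) = Add(-7, Mul(Q, Add(-2, Q))) (Function('q')(Q) = Add(-7, Mul(Q, Add(Q, -2))) = Add(-7, Mul(Q, Add(-2, Q))))
J = -24 (J = Add(2, Mul(-1, Add(25, 1))) = Add(2, Mul(-1, 26)) = Add(2, -26) = -24)
Add(J, Mul(Function('q')(8), -13)) = Add(-24, Mul(Add(-7, Pow(8, 2), Mul(-2, 8)), -13)) = Add(-24, Mul(Add(-7, 64, -16), -13)) = Add(-24, Mul(41, -13)) = Add(-24, -533) = -557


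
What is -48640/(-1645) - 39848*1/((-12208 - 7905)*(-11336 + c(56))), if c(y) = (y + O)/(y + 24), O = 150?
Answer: 88699059364288/2999811169649 ≈ 29.568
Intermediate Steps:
c(y) = (150 + y)/(24 + y) (c(y) = (y + 150)/(y + 24) = (150 + y)/(24 + y))
-48640/(-1645) - 39848*1/((-12208 - 7905)*(-11336 + c(56))) = -48640/(-1645) - 39848*1/((-12208 - 7905)*(-11336 + (150 + 56)/(24 + 56))) = -48640*(-1/1645) - 39848*(-1/(20113*(-11336 + 206/80))) = 9728/329 - 39848*(-1/(20113*(-11336 + (1/80)*206))) = 9728/329 - 39848*(-1/(20113*(-11336 + 103/40))) = 9728/329 - 39848/((-453337/40*(-20113))) = 9728/329 - 39848/9117967081/40 = 9728/329 - 39848*40/9117967081 = 9728/329 - 1593920/9117967081 = 88699059364288/2999811169649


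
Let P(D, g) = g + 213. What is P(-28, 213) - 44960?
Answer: -44534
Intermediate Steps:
P(D, g) = 213 + g
P(-28, 213) - 44960 = (213 + 213) - 44960 = 426 - 44960 = -44534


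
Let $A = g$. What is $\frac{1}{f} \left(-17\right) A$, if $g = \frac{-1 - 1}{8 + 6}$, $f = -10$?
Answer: $- \frac{17}{70} \approx -0.24286$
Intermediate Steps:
$g = - \frac{1}{7}$ ($g = - \frac{2}{14} = \left(-2\right) \frac{1}{14} = - \frac{1}{7} \approx -0.14286$)
$A = - \frac{1}{7} \approx -0.14286$
$\frac{1}{f} \left(-17\right) A = \frac{1}{-10} \left(-17\right) \left(- \frac{1}{7}\right) = \left(- \frac{1}{10}\right) \left(-17\right) \left(- \frac{1}{7}\right) = \frac{17}{10} \left(- \frac{1}{7}\right) = - \frac{17}{70}$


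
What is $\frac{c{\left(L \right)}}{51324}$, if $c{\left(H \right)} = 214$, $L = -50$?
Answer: $\frac{107}{25662} \approx 0.0041696$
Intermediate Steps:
$\frac{c{\left(L \right)}}{51324} = \frac{214}{51324} = 214 \cdot \frac{1}{51324} = \frac{107}{25662}$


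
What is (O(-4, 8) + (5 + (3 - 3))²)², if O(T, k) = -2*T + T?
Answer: 841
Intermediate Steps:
O(T, k) = -T
(O(-4, 8) + (5 + (3 - 3))²)² = (-1*(-4) + (5 + (3 - 3))²)² = (4 + (5 + 0)²)² = (4 + 5²)² = (4 + 25)² = 29² = 841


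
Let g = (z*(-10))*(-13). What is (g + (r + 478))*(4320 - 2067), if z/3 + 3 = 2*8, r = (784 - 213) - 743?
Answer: 12112128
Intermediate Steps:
r = -172 (r = 571 - 743 = -172)
z = 39 (z = -9 + 3*(2*8) = -9 + 3*16 = -9 + 48 = 39)
g = 5070 (g = (39*(-10))*(-13) = -390*(-13) = 5070)
(g + (r + 478))*(4320 - 2067) = (5070 + (-172 + 478))*(4320 - 2067) = (5070 + 306)*2253 = 5376*2253 = 12112128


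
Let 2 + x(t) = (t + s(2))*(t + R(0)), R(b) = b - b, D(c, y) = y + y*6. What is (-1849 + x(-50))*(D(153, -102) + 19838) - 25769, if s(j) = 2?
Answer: 10473307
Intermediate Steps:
D(c, y) = 7*y (D(c, y) = y + 6*y = 7*y)
R(b) = 0
x(t) = -2 + t*(2 + t) (x(t) = -2 + (t + 2)*(t + 0) = -2 + (2 + t)*t = -2 + t*(2 + t))
(-1849 + x(-50))*(D(153, -102) + 19838) - 25769 = (-1849 + (-2 + (-50)² + 2*(-50)))*(7*(-102) + 19838) - 25769 = (-1849 + (-2 + 2500 - 100))*(-714 + 19838) - 25769 = (-1849 + 2398)*19124 - 25769 = 549*19124 - 25769 = 10499076 - 25769 = 10473307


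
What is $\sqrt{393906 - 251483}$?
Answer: $\sqrt{142423} \approx 377.39$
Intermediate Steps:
$\sqrt{393906 - 251483} = \sqrt{142423}$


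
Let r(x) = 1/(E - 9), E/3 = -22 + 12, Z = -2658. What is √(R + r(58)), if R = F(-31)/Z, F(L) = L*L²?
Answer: 3*√164834098/11518 ≈ 3.3440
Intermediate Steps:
E = -30 (E = 3*(-22 + 12) = 3*(-10) = -30)
r(x) = -1/39 (r(x) = 1/(-30 - 9) = 1/(-39) = -1/39)
F(L) = L³
R = 29791/2658 (R = (-31)³/(-2658) = -29791*(-1/2658) = 29791/2658 ≈ 11.208)
√(R + r(58)) = √(29791/2658 - 1/39) = √(128799/11518) = 3*√164834098/11518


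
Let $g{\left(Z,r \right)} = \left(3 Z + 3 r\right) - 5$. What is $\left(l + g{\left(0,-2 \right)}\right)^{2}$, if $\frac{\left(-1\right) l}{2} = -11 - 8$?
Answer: $729$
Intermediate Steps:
$g{\left(Z,r \right)} = -5 + 3 Z + 3 r$
$l = 38$ ($l = - 2 \left(-11 - 8\right) = \left(-2\right) \left(-19\right) = 38$)
$\left(l + g{\left(0,-2 \right)}\right)^{2} = \left(38 + \left(-5 + 3 \cdot 0 + 3 \left(-2\right)\right)\right)^{2} = \left(38 - 11\right)^{2} = 27^{2} = 729$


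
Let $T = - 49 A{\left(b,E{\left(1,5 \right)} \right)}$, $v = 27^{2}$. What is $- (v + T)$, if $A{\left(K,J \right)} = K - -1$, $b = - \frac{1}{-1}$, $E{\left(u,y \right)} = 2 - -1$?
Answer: $-631$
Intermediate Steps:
$E{\left(u,y \right)} = 3$ ($E{\left(u,y \right)} = 2 + 1 = 3$)
$b = 1$ ($b = \left(-1\right) \left(-1\right) = 1$)
$A{\left(K,J \right)} = 1 + K$ ($A{\left(K,J \right)} = K + 1 = 1 + K$)
$v = 729$
$T = -98$ ($T = - 49 \left(1 + 1\right) = \left(-49\right) 2 = -98$)
$- (v + T) = - (729 - 98) = \left(-1\right) 631 = -631$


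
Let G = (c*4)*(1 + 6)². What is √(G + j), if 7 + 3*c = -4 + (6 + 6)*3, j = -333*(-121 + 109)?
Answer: 2*√12666/3 ≈ 75.029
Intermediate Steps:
j = 3996 (j = -333*(-12) = 3996)
c = 25/3 (c = -7/3 + (-4 + (6 + 6)*3)/3 = -7/3 + (-4 + 12*3)/3 = -7/3 + (-4 + 36)/3 = -7/3 + (⅓)*32 = -7/3 + 32/3 = 25/3 ≈ 8.3333)
G = 4900/3 (G = ((25/3)*4)*(1 + 6)² = (100/3)*7² = (100/3)*49 = 4900/3 ≈ 1633.3)
√(G + j) = √(4900/3 + 3996) = √(16888/3) = 2*√12666/3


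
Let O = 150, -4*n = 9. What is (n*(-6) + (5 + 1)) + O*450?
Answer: 135039/2 ≈ 67520.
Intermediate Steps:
n = -9/4 (n = -¼*9 = -9/4 ≈ -2.2500)
(n*(-6) + (5 + 1)) + O*450 = (-9/4*(-6) + (5 + 1)) + 150*450 = (27/2 + 6) + 67500 = 39/2 + 67500 = 135039/2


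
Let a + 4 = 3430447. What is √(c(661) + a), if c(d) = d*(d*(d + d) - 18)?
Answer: √581028107 ≈ 24105.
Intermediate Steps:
a = 3430443 (a = -4 + 3430447 = 3430443)
c(d) = d*(-18 + 2*d²) (c(d) = d*(d*(2*d) - 18) = d*(2*d² - 18) = d*(-18 + 2*d²))
√(c(661) + a) = √(2*661*(-9 + 661²) + 3430443) = √(2*661*(-9 + 436921) + 3430443) = √(2*661*436912 + 3430443) = √(577597664 + 3430443) = √581028107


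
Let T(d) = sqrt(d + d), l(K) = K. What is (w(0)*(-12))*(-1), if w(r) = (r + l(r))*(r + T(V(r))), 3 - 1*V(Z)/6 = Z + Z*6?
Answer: 0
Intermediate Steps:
V(Z) = 18 - 42*Z (V(Z) = 18 - 6*(Z + Z*6) = 18 - 6*(Z + 6*Z) = 18 - 42*Z)
T(d) = sqrt(2)*sqrt(d) (T(d) = sqrt(2*d) = sqrt(2)*sqrt(d))
w(r) = 2*r*(r + sqrt(2)*sqrt(18 - 42*r)) (w(r) = (r + r)*(r + sqrt(2)*sqrt(18 - 42*r)) = (2*r)*(r + sqrt(2)*sqrt(18 - 42*r)) = 2*r*(r + sqrt(2)*sqrt(18 - 42*r)))
(w(0)*(-12))*(-1) = ((2*0*(0 + 2*sqrt(9 - 21*0)))*(-12))*(-1) = ((2*0*(0 + 2*sqrt(9 + 0)))*(-12))*(-1) = ((2*0*(0 + 2*sqrt(9)))*(-12))*(-1) = ((2*0*(0 + 2*3))*(-12))*(-1) = ((2*0*(0 + 6))*(-12))*(-1) = ((2*0*6)*(-12))*(-1) = (0*(-12))*(-1) = 0*(-1) = 0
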